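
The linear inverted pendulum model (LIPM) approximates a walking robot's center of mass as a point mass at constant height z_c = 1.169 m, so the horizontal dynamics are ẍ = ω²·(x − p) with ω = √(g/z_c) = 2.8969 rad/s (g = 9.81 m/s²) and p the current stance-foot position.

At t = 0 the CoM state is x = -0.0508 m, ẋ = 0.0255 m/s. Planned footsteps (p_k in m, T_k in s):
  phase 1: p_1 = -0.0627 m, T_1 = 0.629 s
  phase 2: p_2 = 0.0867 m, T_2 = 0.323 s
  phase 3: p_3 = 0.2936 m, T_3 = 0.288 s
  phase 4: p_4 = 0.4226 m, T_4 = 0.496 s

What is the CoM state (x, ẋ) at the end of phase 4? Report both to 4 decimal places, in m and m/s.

phase 1: p=-0.0627, T=0.629, ωT=1.822150, cosh=3.173410, sinh=3.011733; start (x,ẋ)=(-0.050800, 0.025500) → end (x,ẋ)=(0.001574, 0.184746)
phase 2: p=0.0867, T=0.323, ωT=0.935699, cosh=1.470653, sinh=1.078341; start (x,ẋ)=(0.001574, 0.184746) → end (x,ẋ)=(0.030279, 0.005778)
phase 3: p=0.2936, T=0.288, ωT=0.834307, cosh=1.368696, sinh=0.934521; start (x,ẋ)=(0.030279, 0.005778) → end (x,ẋ)=(-0.064942, -0.704957)
phase 4: p=0.4226, T=0.496, ωT=1.436862, cosh=2.222573, sinh=1.984901; start (x,ẋ)=(-0.064942, -0.704957) → end (x,ẋ)=(-1.144021, -4.370215)

x = -1.1440, ẋ = -4.3702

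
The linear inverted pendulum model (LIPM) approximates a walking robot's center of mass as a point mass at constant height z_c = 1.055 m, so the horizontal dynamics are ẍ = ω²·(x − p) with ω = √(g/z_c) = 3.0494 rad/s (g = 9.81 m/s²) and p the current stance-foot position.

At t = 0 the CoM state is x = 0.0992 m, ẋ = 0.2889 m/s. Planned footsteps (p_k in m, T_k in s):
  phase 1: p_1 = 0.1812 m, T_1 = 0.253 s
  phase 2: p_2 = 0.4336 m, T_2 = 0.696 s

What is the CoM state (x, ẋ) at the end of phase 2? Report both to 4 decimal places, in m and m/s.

phase 1: p=0.1812, T=0.253, ωT=0.771498, cosh=1.312662, sinh=0.850342; start (x,ẋ)=(0.099200, 0.288900) → end (x,ẋ)=(0.154123, 0.166599)
phase 2: p=0.4336, T=0.696, ωT=2.122382, cosh=4.235378, sinh=4.115632; start (x,ẋ)=(0.154123, 0.166599) → end (x,ẋ)=(-0.525239, -2.801882)

x = -0.5252, ẋ = -2.8019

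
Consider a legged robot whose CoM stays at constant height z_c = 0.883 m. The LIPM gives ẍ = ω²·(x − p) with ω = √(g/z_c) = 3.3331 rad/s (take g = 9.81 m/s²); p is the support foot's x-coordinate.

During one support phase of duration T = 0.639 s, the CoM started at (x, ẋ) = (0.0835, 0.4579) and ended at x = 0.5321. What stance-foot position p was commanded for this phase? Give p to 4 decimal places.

ωT = 3.3331·0.639 = 2.129851; cosh(ωT) = 4.266234, sinh(ωT) = 4.147379
x(T) = p + (x₀−p)·cosh(ωT) + (ẋ₀/ω)·sinh(ωT) ⇒ p·(1 − cosh) = x(T) − x₀·cosh − (ẋ₀/ω)·sinh
numerator   = 0.5321 − (0.0835)·4.266234 − (0.4579/3.3331)·4.147379 = -0.393896
denominator = 1 − 4.266234 = -3.266234
p = -0.393896 / -3.266234 = 0.1206

p = 0.1206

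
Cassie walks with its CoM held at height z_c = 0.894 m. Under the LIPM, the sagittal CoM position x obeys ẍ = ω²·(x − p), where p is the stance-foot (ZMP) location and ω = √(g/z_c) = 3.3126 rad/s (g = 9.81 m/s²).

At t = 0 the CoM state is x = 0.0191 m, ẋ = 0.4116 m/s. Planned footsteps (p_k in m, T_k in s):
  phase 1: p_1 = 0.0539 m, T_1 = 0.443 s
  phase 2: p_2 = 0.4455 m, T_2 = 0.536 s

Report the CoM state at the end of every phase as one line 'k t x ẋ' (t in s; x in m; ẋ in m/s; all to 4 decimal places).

phase 1: p=0.0539, T=0.443, ωT=1.467482, cosh=2.284401, sinh=2.053896; start (x,ẋ)=(0.019100, 0.411600) → end (x,ẋ)=(0.229605, 0.703489)
phase 2: p=0.4455, T=0.536, ωT=1.775554, cosh=3.036469, sinh=2.867079; start (x,ẋ)=(0.229605, 0.703489) → end (x,ẋ)=(0.398818, 0.085666)

1 0.4430 0.2296 0.7035
2 0.9790 0.3988 0.0857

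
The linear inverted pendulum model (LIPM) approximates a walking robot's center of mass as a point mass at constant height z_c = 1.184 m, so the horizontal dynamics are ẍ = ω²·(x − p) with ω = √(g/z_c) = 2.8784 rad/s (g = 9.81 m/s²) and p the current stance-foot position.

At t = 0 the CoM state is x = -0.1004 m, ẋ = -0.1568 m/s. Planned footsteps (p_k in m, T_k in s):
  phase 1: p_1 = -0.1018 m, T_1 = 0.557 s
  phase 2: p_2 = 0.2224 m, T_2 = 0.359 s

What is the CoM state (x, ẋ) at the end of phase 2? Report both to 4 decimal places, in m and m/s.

phase 1: p=-0.1018, T=0.557, ωT=1.603269, cosh=2.585244, sinh=2.384006; start (x,ẋ)=(-0.100400, -0.156800) → end (x,ẋ)=(-0.228049, -0.395759)
phase 2: p=0.2224, T=0.359, ωT=1.033346, cosh=1.583134, sinh=1.227319; start (x,ẋ)=(-0.228049, -0.395759) → end (x,ẋ)=(-0.659468, -2.217847)

x = -0.6595, ẋ = -2.2178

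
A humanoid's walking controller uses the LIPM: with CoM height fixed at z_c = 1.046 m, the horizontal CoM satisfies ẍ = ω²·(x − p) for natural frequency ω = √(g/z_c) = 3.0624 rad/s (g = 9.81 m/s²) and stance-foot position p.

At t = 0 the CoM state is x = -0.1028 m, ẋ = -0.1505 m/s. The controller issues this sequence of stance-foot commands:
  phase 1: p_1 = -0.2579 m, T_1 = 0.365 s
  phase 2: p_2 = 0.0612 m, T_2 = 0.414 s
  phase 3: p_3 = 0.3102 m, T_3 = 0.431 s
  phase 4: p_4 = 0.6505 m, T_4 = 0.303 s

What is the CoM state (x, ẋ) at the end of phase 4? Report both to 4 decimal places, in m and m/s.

x = -0.9600, ẋ = -4.4163

phase 1: p=-0.2579, T=0.365, ωT=1.117776, cosh=1.692526, sinh=1.365520; start (x,ẋ)=(-0.102800, -0.150500) → end (x,ẋ)=(-0.062497, 0.393867)
phase 2: p=0.0612, T=0.414, ωT=1.267834, cosh=1.917294, sinh=1.635853; start (x,ẋ)=(-0.062497, 0.393867) → end (x,ẋ)=(0.034430, 0.135482)
phase 3: p=0.3102, T=0.431, ωT=1.319894, cosh=2.005095, sinh=1.737931; start (x,ẋ)=(0.034430, 0.135482) → end (x,ẋ)=(-0.165858, -1.196061)
phase 4: p=0.6505, T=0.303, ωT=0.927907, cosh=1.462295, sinh=1.066915; start (x,ẋ)=(-0.165858, -1.196061) → end (x,ẋ)=(-0.959955, -4.416299)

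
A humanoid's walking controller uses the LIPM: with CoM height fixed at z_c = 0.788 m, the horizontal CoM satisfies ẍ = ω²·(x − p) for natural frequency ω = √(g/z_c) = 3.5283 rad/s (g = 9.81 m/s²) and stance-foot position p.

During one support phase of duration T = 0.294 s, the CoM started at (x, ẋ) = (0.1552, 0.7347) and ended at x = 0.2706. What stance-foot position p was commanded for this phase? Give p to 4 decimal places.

ωT = 3.5283·0.294 = 1.037320; cosh(ωT) = 1.588024, sinh(ωT) = 1.233621
x(T) = p + (x₀−p)·cosh(ωT) + (ẋ₀/ω)·sinh(ωT) ⇒ p·(1 − cosh) = x(T) − x₀·cosh − (ẋ₀/ω)·sinh
numerator   = 0.2706 − (0.1552)·1.588024 − (0.7347/3.5283)·1.233621 = -0.232739
denominator = 1 − 1.588024 = -0.588024
p = -0.232739 / -0.588024 = 0.3958

p = 0.3958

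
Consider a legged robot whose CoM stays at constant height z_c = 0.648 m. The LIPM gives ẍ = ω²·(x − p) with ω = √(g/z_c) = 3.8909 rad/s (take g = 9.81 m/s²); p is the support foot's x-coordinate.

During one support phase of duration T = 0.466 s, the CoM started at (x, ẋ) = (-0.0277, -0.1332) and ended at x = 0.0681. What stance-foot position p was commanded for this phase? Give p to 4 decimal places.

p = -0.1199

ωT = 3.8909·0.466 = 1.813159; cosh(ωT) = 3.146461, sinh(ωT) = 2.983323
x(T) = p + (x₀−p)·cosh(ωT) + (ẋ₀/ω)·sinh(ωT) ⇒ p·(1 − cosh) = x(T) − x₀·cosh − (ẋ₀/ω)·sinh
numerator   = 0.0681 − (-0.0277)·3.146461 − (-0.1332/3.8909)·2.983323 = 0.257387
denominator = 1 − 3.146461 = -2.146461
p = 0.257387 / -2.146461 = -0.1199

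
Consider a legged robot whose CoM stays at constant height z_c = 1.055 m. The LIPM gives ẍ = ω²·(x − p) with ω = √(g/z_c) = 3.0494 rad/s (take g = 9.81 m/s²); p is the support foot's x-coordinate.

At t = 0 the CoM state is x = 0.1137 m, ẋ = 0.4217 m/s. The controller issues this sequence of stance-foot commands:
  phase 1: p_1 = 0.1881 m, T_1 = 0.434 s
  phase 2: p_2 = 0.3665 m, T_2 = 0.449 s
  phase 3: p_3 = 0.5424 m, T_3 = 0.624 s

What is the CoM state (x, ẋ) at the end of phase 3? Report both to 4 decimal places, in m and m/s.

phase 1: p=0.1881, T=0.434, ωT=1.323440, cosh=2.011269, sinh=1.745051; start (x,ẋ)=(0.113700, 0.421700) → end (x,ẋ)=(0.279784, 0.452243)
phase 2: p=0.3665, T=0.449, ωT=1.369181, cosh=2.093221, sinh=1.838906; start (x,ẋ)=(0.279784, 0.452243) → end (x,ẋ)=(0.457704, 0.460378)
phase 3: p=0.5424, T=0.624, ωT=1.902826, cosh=3.426980, sinh=3.277833; start (x,ẋ)=(0.457704, 0.460378) → end (x,ẋ)=(0.747014, 0.731133)

x = 0.7470, ẋ = 0.7311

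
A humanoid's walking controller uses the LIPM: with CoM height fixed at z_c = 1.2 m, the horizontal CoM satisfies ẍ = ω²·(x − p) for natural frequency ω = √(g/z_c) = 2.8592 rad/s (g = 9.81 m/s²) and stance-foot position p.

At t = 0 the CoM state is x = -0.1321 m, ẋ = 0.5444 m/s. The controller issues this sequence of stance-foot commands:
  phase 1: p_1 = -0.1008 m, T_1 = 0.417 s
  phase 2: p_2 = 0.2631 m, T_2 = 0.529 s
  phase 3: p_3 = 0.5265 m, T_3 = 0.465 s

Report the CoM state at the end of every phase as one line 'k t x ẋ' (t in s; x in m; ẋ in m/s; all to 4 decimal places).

phase 1: p=-0.1008, T=0.417, ωT=1.192286, cosh=1.799066, sinh=1.495539; start (x,ẋ)=(-0.132100, 0.544400) → end (x,ẋ)=(0.127644, 0.845571)
phase 2: p=0.2631, T=0.529, ωT=1.512517, cosh=2.379246, sinh=2.158892; start (x,ẋ)=(0.127644, 0.845571) → end (x,ẋ)=(0.579282, 1.175694)
phase 3: p=0.5265, T=0.465, ωT=1.329528, cosh=2.021931, sinh=1.757329; start (x,ẋ)=(0.579282, 1.175694) → end (x,ẋ)=(1.355829, 2.642377)

1 0.4170 0.1276 0.8456
2 0.9460 0.5793 1.1757
3 1.4110 1.3558 2.6424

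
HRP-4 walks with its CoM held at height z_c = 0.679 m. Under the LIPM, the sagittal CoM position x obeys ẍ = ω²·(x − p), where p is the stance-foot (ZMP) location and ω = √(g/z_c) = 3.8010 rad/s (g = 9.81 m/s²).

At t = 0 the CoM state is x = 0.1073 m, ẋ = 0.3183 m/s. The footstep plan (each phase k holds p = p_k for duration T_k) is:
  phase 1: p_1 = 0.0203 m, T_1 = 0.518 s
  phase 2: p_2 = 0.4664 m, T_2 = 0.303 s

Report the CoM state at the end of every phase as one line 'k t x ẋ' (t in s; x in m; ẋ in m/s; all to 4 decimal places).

phase 1: p=0.0203, T=0.518, ωT=1.968918, cosh=3.651265, sinh=3.511657; start (x,ẋ)=(0.107300, 0.318300) → end (x,ẋ)=(0.632030, 2.323457)
phase 2: p=0.4664, T=0.303, ωT=1.151703, cosh=1.739837, sinh=1.423739; start (x,ẋ)=(0.632030, 2.323457) → end (x,ẋ)=(1.624866, 4.938766)

1 0.5180 0.6320 2.3235
2 0.8210 1.6249 4.9388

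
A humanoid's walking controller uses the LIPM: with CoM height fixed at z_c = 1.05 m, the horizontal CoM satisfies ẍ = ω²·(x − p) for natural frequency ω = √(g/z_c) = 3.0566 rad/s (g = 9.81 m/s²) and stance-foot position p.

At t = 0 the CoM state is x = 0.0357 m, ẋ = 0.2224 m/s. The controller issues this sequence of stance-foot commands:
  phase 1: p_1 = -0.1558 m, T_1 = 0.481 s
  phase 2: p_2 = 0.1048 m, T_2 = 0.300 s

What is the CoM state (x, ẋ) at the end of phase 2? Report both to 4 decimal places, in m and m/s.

phase 1: p=-0.1558, T=0.481, ωT=1.470225, cosh=2.290043, sinh=2.060169; start (x,ẋ)=(0.035700, 0.222400) → end (x,ẋ)=(0.432642, 1.715203)
phase 2: p=0.1048, T=0.300, ωT=0.916980, cosh=1.450724, sinh=1.051000; start (x,ẋ)=(0.432642, 1.715203) → end (x,ẋ)=(1.170174, 3.541475)

x = 1.1702, ẋ = 3.5415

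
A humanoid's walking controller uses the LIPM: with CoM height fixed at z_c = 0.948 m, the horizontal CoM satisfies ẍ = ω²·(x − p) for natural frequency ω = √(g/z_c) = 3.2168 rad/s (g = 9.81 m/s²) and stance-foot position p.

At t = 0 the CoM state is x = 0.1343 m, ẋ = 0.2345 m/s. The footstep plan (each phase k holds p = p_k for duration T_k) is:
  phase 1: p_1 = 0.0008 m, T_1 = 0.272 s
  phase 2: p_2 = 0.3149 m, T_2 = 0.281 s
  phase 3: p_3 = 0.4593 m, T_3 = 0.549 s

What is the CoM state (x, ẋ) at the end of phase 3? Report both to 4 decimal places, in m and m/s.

x = 1.3216, ẋ = 2.9175

phase 1: p=0.0008, T=0.272, ωT=0.874970, cosh=1.407839, sinh=0.990964; start (x,ẋ)=(0.134300, 0.234500) → end (x,ẋ)=(0.260986, 0.755700)
phase 2: p=0.3149, T=0.281, ωT=0.903921, cosh=1.437122, sinh=1.032143; start (x,ẋ)=(0.260986, 0.755700) → end (x,ẋ)=(0.479894, 0.907029)
phase 3: p=0.4593, T=0.549, ωT=1.766023, cosh=3.009282, sinh=2.838270; start (x,ẋ)=(0.479894, 0.907029) → end (x,ẋ)=(1.321569, 2.917531)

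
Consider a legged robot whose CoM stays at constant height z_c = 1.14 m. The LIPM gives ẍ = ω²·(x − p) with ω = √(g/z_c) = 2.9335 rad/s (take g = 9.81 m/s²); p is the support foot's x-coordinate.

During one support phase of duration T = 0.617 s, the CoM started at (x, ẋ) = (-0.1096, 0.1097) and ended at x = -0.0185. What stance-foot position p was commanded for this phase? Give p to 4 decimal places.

p = -0.1002

ωT = 2.9335·0.617 = 1.809970; cosh(ωT) = 3.136960, sinh(ωT) = 2.973301
x(T) = p + (x₀−p)·cosh(ωT) + (ẋ₀/ω)·sinh(ωT) ⇒ p·(1 − cosh) = x(T) − x₀·cosh − (ẋ₀/ω)·sinh
numerator   = -0.0185 − (-0.1096)·3.136960 − (0.1097/2.9335)·2.973301 = 0.214122
denominator = 1 − 3.136960 = -2.136960
p = 0.214122 / -2.136960 = -0.1002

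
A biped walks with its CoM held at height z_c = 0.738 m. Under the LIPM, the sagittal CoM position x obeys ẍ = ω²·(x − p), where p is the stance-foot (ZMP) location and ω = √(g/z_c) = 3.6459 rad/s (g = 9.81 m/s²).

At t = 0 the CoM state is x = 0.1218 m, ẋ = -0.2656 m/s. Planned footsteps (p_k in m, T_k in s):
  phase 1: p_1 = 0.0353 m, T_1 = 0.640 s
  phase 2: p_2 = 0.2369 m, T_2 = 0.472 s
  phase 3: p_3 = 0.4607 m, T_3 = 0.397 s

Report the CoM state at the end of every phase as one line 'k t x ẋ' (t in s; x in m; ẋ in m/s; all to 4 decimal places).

phase 1: p=0.0353, T=0.640, ωT=2.333376, cosh=5.204833, sinh=5.107865; start (x,ẋ)=(0.121800, -0.265600) → end (x,ẋ)=(0.113415, 0.228466)
phase 2: p=0.2369, T=0.472, ωT=1.720865, cosh=2.884136, sinh=2.705224; start (x,ẋ)=(0.113415, 0.228466) → end (x,ẋ)=(0.050273, -0.559000)
phase 3: p=0.4607, T=0.397, ωT=1.447422, cosh=2.243658, sinh=2.008482; start (x,ẋ)=(0.050273, -0.559000) → end (x,ẋ)=(-0.768104, -4.259647)

1 0.6400 0.1134 0.2285
2 1.1120 0.0503 -0.5590
3 1.5090 -0.7681 -4.2596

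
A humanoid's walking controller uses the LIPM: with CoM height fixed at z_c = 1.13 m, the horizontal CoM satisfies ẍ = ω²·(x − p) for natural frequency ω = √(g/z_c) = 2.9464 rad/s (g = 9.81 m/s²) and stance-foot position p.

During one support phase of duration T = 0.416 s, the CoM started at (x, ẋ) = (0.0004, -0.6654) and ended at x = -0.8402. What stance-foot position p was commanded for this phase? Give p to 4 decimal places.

p = 0.5758

ωT = 2.9464·0.416 = 1.225702; cosh(ωT) = 1.850055, sinh(ωT) = 1.556503
x(T) = p + (x₀−p)·cosh(ωT) + (ẋ₀/ω)·sinh(ωT) ⇒ p·(1 − cosh) = x(T) − x₀·cosh − (ẋ₀/ω)·sinh
numerator   = -0.8402 − (0.0004)·1.850055 − (-0.6654/2.9464)·1.556503 = -0.489427
denominator = 1 − 1.850055 = -0.850055
p = -0.489427 / -0.850055 = 0.5758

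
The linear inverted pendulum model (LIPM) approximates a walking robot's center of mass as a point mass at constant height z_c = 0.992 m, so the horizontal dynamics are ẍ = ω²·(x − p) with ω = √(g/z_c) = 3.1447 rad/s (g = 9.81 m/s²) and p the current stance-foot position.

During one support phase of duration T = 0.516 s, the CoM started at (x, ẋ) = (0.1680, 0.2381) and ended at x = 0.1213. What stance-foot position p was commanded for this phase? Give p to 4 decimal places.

p = 0.3096

ωT = 3.1447·0.516 = 1.622665; cosh(ωT) = 2.631974, sinh(ωT) = 2.434602
x(T) = p + (x₀−p)·cosh(ωT) + (ẋ₀/ω)·sinh(ωT) ⇒ p·(1 − cosh) = x(T) − x₀·cosh − (ẋ₀/ω)·sinh
numerator   = 0.1213 − (0.1680)·2.631974 − (0.2381/3.1447)·2.434602 = -0.505207
denominator = 1 − 2.631974 = -1.631974
p = -0.505207 / -1.631974 = 0.3096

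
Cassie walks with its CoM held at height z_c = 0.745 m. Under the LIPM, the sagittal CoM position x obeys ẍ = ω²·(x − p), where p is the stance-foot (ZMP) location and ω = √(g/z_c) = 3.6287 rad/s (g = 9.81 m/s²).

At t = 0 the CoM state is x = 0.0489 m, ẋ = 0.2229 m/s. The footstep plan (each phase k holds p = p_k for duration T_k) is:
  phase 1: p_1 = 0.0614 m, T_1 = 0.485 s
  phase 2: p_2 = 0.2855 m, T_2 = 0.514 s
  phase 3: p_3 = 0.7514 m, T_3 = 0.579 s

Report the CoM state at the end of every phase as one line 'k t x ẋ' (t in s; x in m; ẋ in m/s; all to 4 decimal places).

1 0.4850 0.1972 0.5390
2 0.9990 0.4617 0.7725
3 1.5780 0.4068 -1.0274

phase 1: p=0.0614, T=0.485, ωT=1.759919, cosh=2.992014, sinh=2.819955; start (x,ẋ)=(0.048900, 0.222900) → end (x,ẋ)=(0.197221, 0.539010)
phase 2: p=0.2855, T=0.514, ωT=1.865152, cosh=3.305894, sinh=3.151022; start (x,ẋ)=(0.197221, 0.539010) → end (x,ẋ)=(0.461715, 0.772520)
phase 3: p=0.7514, T=0.579, ωT=2.101017, cosh=4.148407, sinh=4.026075; start (x,ẋ)=(0.461715, 0.772520) → end (x,ẋ)=(0.406786, -1.027403)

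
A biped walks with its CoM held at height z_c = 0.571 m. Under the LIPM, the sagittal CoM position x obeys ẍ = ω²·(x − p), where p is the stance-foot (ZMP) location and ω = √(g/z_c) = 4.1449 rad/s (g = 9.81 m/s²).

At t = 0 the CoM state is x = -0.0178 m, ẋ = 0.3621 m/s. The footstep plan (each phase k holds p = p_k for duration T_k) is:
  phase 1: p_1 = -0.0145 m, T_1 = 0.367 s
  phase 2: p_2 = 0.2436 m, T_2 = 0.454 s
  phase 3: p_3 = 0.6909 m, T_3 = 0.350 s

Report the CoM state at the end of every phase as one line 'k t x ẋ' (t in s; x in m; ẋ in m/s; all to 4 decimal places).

phase 1: p=-0.0145, T=0.367, ωT=1.521178, cosh=2.398035, sinh=2.179581; start (x,ẋ)=(-0.017800, 0.362100) → end (x,ẋ)=(0.167995, 0.838516)
phase 2: p=0.2436, T=0.454, ωT=1.881785, cosh=3.358764, sinh=3.206446; start (x,ẋ)=(0.167995, 0.838516) → end (x,ẋ)=(0.638328, 1.811563)
phase 3: p=0.6909, T=0.350, ωT=1.450715, cosh=2.250283, sinh=2.015881; start (x,ẋ)=(0.638328, 1.811563) → end (x,ẋ)=(1.453656, 3.637259)

1 0.3670 0.1680 0.8385
2 0.8210 0.6383 1.8116
3 1.1710 1.4537 3.6373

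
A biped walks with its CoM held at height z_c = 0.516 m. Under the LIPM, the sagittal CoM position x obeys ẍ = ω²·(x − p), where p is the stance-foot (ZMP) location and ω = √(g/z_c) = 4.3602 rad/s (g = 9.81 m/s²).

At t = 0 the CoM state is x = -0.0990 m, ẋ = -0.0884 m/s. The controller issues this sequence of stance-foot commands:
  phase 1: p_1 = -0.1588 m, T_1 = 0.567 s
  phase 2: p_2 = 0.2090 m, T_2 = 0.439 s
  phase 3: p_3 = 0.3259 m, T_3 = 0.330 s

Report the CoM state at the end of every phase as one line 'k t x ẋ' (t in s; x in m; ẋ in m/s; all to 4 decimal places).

phase 1: p=-0.1588, T=0.567, ωT=2.472233, cosh=5.966638, sinh=5.882242; start (x,ẋ)=(-0.099000, -0.088400) → end (x,ẋ)=(0.078747, 1.006285)
phase 2: p=0.2090, T=0.439, ωT=1.914128, cosh=3.464246, sinh=3.316776; start (x,ẋ)=(0.078747, 1.006285) → end (x,ẋ)=(0.523245, 1.602319)
phase 3: p=0.3259, T=0.330, ωT=1.438866, cosh=2.226554, sinh=1.989358; start (x,ẋ)=(0.523245, 1.602319) → end (x,ẋ)=(1.496363, 5.279417)

1 0.5670 0.0787 1.0063
2 1.0060 0.5232 1.6023
3 1.3360 1.4964 5.2794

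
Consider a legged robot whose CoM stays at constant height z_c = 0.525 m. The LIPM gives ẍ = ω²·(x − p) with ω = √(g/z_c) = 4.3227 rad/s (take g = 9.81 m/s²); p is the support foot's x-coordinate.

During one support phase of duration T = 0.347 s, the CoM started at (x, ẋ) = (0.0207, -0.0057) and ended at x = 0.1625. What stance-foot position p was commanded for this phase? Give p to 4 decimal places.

ωT = 4.3227·0.347 = 1.499977; cosh(ωT) = 2.352360, sinh(ωT) = 2.129225
x(T) = p + (x₀−p)·cosh(ωT) + (ẋ₀/ω)·sinh(ωT) ⇒ p·(1 − cosh) = x(T) − x₀·cosh − (ẋ₀/ω)·sinh
numerator   = 0.1625 − (0.0207)·2.352360 − (-0.0057/4.3227)·2.129225 = 0.116614
denominator = 1 − 2.352360 = -1.352360
p = 0.116614 / -1.352360 = -0.0862

p = -0.0862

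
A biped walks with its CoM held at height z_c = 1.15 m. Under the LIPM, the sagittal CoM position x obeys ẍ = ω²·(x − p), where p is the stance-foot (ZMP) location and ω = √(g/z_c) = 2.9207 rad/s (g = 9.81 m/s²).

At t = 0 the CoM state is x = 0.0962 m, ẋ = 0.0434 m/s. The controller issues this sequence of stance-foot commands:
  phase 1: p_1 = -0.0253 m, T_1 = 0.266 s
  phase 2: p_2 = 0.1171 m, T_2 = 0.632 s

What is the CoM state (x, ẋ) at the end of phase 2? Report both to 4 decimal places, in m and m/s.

phase 1: p=-0.0253, T=0.266, ωT=0.776906, cosh=1.317280, sinh=0.857454; start (x,ẋ)=(0.096200, 0.043400) → end (x,ẋ)=(0.147491, 0.361450)
phase 2: p=0.1171, T=0.632, ωT=1.845882, cosh=3.245786, sinh=3.087900; start (x,ẋ)=(0.147491, 0.361450) → end (x,ẋ)=(0.597884, 1.447280)

x = 0.5979, ẋ = 1.4473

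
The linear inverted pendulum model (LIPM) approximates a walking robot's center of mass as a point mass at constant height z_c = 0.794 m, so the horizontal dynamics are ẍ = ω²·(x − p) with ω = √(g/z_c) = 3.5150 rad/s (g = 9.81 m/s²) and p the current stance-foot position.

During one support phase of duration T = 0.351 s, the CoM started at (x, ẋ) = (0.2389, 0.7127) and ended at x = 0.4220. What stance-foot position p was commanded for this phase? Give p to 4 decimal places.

ωT = 3.5150·0.351 = 1.233765; cosh(ωT) = 1.862664, sinh(ωT) = 1.571470
x(T) = p + (x₀−p)·cosh(ωT) + (ẋ₀/ω)·sinh(ωT) ⇒ p·(1 − cosh) = x(T) − x₀·cosh − (ẋ₀/ω)·sinh
numerator   = 0.4220 − (0.2389)·1.862664 − (0.7127/3.5150)·1.571470 = -0.341621
denominator = 1 − 1.862664 = -0.862664
p = -0.341621 / -0.862664 = 0.3960

p = 0.3960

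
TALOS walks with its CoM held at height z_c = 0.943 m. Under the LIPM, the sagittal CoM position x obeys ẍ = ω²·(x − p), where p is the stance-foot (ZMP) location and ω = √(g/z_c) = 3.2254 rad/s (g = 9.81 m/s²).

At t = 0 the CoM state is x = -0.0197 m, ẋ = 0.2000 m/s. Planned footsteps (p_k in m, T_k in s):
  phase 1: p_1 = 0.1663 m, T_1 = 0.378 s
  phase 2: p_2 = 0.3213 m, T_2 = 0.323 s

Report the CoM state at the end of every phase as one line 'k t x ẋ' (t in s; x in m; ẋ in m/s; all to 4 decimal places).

1 0.3780 -0.0802 -0.5586
2 0.7010 -0.5333 -2.4968

phase 1: p=0.1663, T=0.378, ωT=1.219201, cosh=1.839975, sinh=1.544509; start (x,ẋ)=(-0.019700, 0.200000) → end (x,ẋ)=(-0.080164, -0.558593)
phase 2: p=0.3213, T=0.323, ωT=1.041804, cosh=1.593572, sinh=1.240754; start (x,ẋ)=(-0.080164, -0.558593) → end (x,ẋ)=(-0.533342, -2.496788)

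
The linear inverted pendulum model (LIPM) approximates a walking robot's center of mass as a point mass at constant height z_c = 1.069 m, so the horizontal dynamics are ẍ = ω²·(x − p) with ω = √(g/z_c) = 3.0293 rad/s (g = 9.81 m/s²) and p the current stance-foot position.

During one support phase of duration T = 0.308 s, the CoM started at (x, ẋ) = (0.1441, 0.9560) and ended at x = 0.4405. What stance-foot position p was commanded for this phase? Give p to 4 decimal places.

ωT = 3.0293·0.308 = 0.933024; cosh(ωT) = 1.467774, sinh(ωT) = 1.074412
x(T) = p + (x₀−p)·cosh(ωT) + (ẋ₀/ω)·sinh(ωT) ⇒ p·(1 − cosh) = x(T) − x₀·cosh − (ẋ₀/ω)·sinh
numerator   = 0.4405 − (0.1441)·1.467774 − (0.9560/3.0293)·1.074412 = -0.110074
denominator = 1 − 1.467774 = -0.467774
p = -0.110074 / -0.467774 = 0.2353

p = 0.2353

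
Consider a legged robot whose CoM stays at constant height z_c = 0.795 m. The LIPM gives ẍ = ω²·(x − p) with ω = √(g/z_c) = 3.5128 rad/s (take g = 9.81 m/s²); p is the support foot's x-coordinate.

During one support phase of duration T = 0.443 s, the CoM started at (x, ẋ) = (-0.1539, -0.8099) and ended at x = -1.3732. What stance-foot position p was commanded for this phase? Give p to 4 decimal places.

ωT = 3.5128·0.443 = 1.556170; cosh(ωT) = 2.475787, sinh(ωT) = 2.264845
x(T) = p + (x₀−p)·cosh(ωT) + (ẋ₀/ω)·sinh(ωT) ⇒ p·(1 − cosh) = x(T) − x₀·cosh − (ẋ₀/ω)·sinh
numerator   = -1.3732 − (-0.1539)·2.475787 − (-0.8099/3.5128)·2.264845 = -0.470001
denominator = 1 − 2.475787 = -1.475787
p = -0.470001 / -1.475787 = 0.3185

p = 0.3185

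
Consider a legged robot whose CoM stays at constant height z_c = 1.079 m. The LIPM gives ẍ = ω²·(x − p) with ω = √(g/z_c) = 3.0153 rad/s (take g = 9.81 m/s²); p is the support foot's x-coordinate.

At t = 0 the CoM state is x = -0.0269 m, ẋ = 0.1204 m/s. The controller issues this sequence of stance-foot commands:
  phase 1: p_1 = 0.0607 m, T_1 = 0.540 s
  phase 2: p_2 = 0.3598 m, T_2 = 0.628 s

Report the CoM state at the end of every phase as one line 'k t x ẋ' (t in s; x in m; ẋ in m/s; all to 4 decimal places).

1 0.5400 -0.0733 -0.3284
2 1.1680 -1.4649 -5.3548

phase 1: p=0.0607, T=0.540, ωT=1.628262, cosh=2.645641, sinh=2.449371; start (x,ẋ)=(-0.026900, 0.120400) → end (x,ẋ)=(-0.073256, -0.328442)
phase 2: p=0.3598, T=0.628, ωT=1.893608, cosh=3.396912, sinh=3.246385; start (x,ẋ)=(-0.073256, -0.328442) → end (x,ẋ)=(-1.464865, -5.354794)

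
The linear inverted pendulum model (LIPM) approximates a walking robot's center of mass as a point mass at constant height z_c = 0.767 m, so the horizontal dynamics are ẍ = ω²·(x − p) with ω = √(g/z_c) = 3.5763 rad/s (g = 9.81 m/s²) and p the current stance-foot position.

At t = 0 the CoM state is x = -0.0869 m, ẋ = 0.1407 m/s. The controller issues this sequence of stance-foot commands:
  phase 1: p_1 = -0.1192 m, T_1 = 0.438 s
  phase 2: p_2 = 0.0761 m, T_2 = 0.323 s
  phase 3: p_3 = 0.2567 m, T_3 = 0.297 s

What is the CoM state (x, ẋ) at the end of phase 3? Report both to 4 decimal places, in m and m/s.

x = 0.6323, ẋ = 1.6431

phase 1: p=-0.1192, T=0.438, ωT=1.566419, cosh=2.499130, sinh=2.290338; start (x,ẋ)=(-0.086900, 0.140700) → end (x,ẋ)=(0.051629, 0.616195)
phase 2: p=0.0761, T=0.323, ωT=1.155145, cosh=1.744748, sinh=1.429736; start (x,ẋ)=(0.051629, 0.616195) → end (x,ẋ)=(0.279747, 0.949981)
phase 3: p=0.2567, T=0.297, ωT=1.062161, cosh=1.619162, sinh=1.273454; start (x,ẋ)=(0.279747, 0.949981) → end (x,ẋ)=(0.632288, 1.643137)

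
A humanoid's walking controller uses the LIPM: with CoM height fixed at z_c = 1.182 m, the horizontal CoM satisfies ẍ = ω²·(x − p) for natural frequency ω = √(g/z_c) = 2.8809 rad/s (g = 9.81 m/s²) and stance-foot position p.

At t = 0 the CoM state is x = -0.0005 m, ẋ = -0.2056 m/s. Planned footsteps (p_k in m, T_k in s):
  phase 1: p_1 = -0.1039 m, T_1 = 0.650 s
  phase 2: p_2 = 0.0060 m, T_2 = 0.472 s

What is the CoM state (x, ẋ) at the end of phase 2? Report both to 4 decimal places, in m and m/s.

x = 0.1871, ẋ = 0.5833

phase 1: p=-0.1039, T=0.650, ωT=1.872585, cosh=3.329408, sinh=3.175682; start (x,ẋ)=(-0.000500, -0.205600) → end (x,ẋ)=(0.013723, 0.261462)
phase 2: p=0.0060, T=0.472, ωT=1.359785, cosh=2.076035, sinh=1.819319; start (x,ẋ)=(0.013723, 0.261462) → end (x,ẋ)=(0.187150, 0.583284)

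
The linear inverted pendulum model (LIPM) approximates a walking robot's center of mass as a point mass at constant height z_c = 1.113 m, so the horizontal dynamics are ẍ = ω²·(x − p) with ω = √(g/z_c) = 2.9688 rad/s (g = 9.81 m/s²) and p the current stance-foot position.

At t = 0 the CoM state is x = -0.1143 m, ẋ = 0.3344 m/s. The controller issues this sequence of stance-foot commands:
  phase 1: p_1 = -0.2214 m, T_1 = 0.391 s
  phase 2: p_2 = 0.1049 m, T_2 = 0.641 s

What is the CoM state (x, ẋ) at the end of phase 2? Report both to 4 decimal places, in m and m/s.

x = 1.3385, ẋ = 3.8076

phase 1: p=-0.2214, T=0.391, ωT=1.160801, cosh=1.752862, sinh=1.439627; start (x,ẋ)=(-0.114300, 0.334400) → end (x,ẋ)=(0.128488, 1.043899)
phase 2: p=0.1049, T=0.641, ωT=1.903001, cosh=3.427554, sinh=3.278434; start (x,ẋ)=(0.128488, 1.043899) → end (x,ẋ)=(1.338523, 3.807605)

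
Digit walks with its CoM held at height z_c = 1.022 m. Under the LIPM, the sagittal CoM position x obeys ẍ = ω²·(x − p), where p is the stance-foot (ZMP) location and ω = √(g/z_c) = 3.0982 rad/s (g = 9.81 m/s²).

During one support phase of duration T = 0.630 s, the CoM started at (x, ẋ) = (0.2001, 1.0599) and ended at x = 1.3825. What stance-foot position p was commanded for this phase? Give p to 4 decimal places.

ωT = 3.0982·0.630 = 1.951866; cosh(ωT) = 3.591912, sinh(ωT) = 3.449903
x(T) = p + (x₀−p)·cosh(ωT) + (ẋ₀/ω)·sinh(ωT) ⇒ p·(1 − cosh) = x(T) − x₀·cosh − (ẋ₀/ω)·sinh
numerator   = 1.3825 − (0.2001)·3.591912 − (1.0599/3.0982)·3.449903 = -0.516460
denominator = 1 − 3.591912 = -2.591912
p = -0.516460 / -2.591912 = 0.1993

p = 0.1993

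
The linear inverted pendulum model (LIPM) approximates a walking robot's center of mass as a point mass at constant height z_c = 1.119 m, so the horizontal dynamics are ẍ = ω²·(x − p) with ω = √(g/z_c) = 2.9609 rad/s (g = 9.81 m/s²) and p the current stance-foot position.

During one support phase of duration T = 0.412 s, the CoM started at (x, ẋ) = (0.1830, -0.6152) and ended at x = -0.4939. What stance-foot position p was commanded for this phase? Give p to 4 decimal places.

ωT = 2.9609·0.412 = 1.219891; cosh(ωT) = 1.841040, sinh(ωT) = 1.545778
x(T) = p + (x₀−p)·cosh(ωT) + (ẋ₀/ω)·sinh(ωT) ⇒ p·(1 − cosh) = x(T) − x₀·cosh − (ẋ₀/ω)·sinh
numerator   = -0.4939 − (0.1830)·1.841040 − (-0.6152/2.9609)·1.545778 = -0.509637
denominator = 1 − 1.841040 = -0.841040
p = -0.509637 / -0.841040 = 0.6060

p = 0.6060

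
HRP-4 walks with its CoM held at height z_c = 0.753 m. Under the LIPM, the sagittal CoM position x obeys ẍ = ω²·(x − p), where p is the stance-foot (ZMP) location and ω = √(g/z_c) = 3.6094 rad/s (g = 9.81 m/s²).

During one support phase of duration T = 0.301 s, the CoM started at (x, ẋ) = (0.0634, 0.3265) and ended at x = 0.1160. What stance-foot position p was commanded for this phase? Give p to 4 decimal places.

p = 0.1651

ωT = 3.6094·0.301 = 1.086429; cosh(ωT) = 1.650546, sinh(ωT) = 1.313127
x(T) = p + (x₀−p)·cosh(ωT) + (ẋ₀/ω)·sinh(ωT) ⇒ p·(1 − cosh) = x(T) − x₀·cosh − (ẋ₀/ω)·sinh
numerator   = 0.1160 − (0.0634)·1.650546 − (0.3265/3.6094)·1.313127 = -0.107428
denominator = 1 − 1.650546 = -0.650546
p = -0.107428 / -0.650546 = 0.1651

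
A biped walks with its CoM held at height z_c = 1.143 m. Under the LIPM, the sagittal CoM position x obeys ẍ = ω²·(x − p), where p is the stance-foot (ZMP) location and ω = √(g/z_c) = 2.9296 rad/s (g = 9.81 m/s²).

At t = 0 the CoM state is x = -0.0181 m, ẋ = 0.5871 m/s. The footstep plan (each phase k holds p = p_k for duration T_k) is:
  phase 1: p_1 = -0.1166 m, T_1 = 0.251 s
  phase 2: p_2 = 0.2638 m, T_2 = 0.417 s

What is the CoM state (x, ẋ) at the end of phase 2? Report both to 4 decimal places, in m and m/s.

x = 0.6130, ẋ = 1.3938

phase 1: p=-0.1166, T=0.251, ωT=0.735330, cosh=1.282758, sinh=0.803411; start (x,ẋ)=(-0.018100, 0.587100) → end (x,ẋ)=(0.170758, 0.984944)
phase 2: p=0.2638, T=0.417, ωT=1.221643, cosh=1.843752, sinh=1.549006; start (x,ẋ)=(0.170758, 0.984944) → end (x,ẋ)=(0.613035, 1.393769)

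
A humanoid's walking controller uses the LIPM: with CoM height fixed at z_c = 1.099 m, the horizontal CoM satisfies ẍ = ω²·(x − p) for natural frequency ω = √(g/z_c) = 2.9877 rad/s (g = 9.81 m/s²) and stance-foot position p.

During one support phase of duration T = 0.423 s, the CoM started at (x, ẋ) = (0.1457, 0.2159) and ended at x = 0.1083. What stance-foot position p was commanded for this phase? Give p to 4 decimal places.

ωT = 2.9877·0.423 = 1.263797; cosh(ωT) = 1.910706, sinh(ωT) = 1.628127
x(T) = p + (x₀−p)·cosh(ωT) + (ẋ₀/ω)·sinh(ωT) ⇒ p·(1 − cosh) = x(T) − x₀·cosh − (ẋ₀/ω)·sinh
numerator   = 0.1083 − (0.1457)·1.910706 − (0.2159/2.9877)·1.628127 = -0.287743
denominator = 1 − 1.910706 = -0.910706
p = -0.287743 / -0.910706 = 0.3160

p = 0.3160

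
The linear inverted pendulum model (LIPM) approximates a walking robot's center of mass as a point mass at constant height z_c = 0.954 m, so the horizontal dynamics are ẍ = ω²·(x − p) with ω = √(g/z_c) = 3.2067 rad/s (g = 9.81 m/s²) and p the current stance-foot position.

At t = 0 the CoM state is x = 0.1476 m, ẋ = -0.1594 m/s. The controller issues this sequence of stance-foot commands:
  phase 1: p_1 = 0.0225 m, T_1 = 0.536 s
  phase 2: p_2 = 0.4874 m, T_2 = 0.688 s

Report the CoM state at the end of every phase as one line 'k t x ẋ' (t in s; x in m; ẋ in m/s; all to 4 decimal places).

1 0.5360 0.2484 0.6240
2 1.2240 0.2620 -0.5697

phase 1: p=0.0225, T=0.536, ωT=1.718791, cosh=2.878532, sinh=2.699250; start (x,ẋ)=(0.147600, -0.159400) → end (x,ẋ)=(0.248429, 0.623988)
phase 2: p=0.4874, T=0.688, ωT=2.206210, cosh=4.595673, sinh=4.485556; start (x,ẋ)=(0.248429, 0.623988) → end (x,ẋ)=(0.262006, -0.569675)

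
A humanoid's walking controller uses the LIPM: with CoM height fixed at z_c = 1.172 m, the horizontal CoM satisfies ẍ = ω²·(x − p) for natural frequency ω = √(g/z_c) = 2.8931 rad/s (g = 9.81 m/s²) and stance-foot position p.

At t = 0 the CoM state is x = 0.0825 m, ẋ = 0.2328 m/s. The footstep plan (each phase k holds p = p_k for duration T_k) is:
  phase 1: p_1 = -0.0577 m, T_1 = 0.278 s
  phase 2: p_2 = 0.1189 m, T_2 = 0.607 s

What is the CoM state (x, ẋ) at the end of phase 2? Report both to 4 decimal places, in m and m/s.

phase 1: p=-0.0577, T=0.278, ωT=0.804282, cosh=1.341250, sinh=0.893841; start (x,ẋ)=(0.082500, 0.232800) → end (x,ẋ)=(0.202268, 0.674796)
phase 2: p=0.1189, T=0.607, ωT=1.756112, cosh=2.981298, sinh=2.808583; start (x,ẋ)=(0.202268, 0.674796) → end (x,ẋ)=(1.022528, 2.689177)

x = 1.0225, ẋ = 2.6892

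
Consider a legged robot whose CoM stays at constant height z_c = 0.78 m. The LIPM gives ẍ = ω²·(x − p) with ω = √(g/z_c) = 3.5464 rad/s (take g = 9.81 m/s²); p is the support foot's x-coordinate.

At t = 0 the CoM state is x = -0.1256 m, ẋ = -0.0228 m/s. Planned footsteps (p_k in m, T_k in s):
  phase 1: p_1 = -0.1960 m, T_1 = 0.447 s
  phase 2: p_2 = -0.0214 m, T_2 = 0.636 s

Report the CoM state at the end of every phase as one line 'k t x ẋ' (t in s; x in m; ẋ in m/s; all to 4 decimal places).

phase 1: p=-0.1960, T=0.447, ωT=1.585241, cosh=2.542682, sinh=2.337784; start (x,ẋ)=(-0.125600, -0.022800) → end (x,ẋ)=(-0.032025, 0.525693)
phase 2: p=-0.0214, T=0.636, ωT=2.255510, cosh=4.822491, sinh=4.717671; start (x,ẋ)=(-0.032025, 0.525693) → end (x,ẋ)=(0.626676, 2.357389)

1 0.4470 -0.0320 0.5257
2 1.0830 0.6267 2.3574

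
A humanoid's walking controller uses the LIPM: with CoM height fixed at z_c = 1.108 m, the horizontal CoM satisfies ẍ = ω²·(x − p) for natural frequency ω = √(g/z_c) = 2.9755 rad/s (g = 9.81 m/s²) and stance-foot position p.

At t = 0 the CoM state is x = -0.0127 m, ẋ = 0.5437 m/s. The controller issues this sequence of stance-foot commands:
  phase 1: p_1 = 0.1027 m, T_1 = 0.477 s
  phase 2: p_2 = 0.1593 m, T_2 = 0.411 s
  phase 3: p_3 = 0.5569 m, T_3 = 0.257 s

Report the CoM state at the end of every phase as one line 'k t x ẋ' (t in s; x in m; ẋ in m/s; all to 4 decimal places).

phase 1: p=0.1027, T=0.477, ωT=1.419313, cosh=2.188081, sinh=1.946201; start (x,ẋ)=(-0.012700, 0.543700) → end (x,ẋ)=(0.205816, 0.521387)
phase 2: p=0.1593, T=0.411, ωT=1.222930, cosh=1.845747, sinh=1.551381; start (x,ẋ)=(0.205816, 0.521387) → end (x,ẋ)=(0.517001, 1.177074)
phase 3: p=0.5569, T=0.257, ωT=0.764703, cosh=1.306915, sinh=0.841443; start (x,ẋ)=(0.517001, 1.177074) → end (x,ẋ)=(0.837620, 1.438439)

1 0.4770 0.2058 0.5214
2 0.8880 0.5170 1.1771
3 1.1450 0.8376 1.4384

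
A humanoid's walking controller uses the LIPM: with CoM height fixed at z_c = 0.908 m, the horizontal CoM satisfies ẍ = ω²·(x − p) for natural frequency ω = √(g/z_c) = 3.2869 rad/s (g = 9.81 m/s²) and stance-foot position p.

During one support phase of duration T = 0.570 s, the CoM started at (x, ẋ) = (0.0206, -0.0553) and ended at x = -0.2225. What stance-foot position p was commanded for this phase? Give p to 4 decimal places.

p = 0.1019

ωT = 3.2869·0.570 = 1.873533; cosh(ωT) = 3.332420, sinh(ωT) = 3.178840
x(T) = p + (x₀−p)·cosh(ωT) + (ẋ₀/ω)·sinh(ωT) ⇒ p·(1 − cosh) = x(T) − x₀·cosh − (ẋ₀/ω)·sinh
numerator   = -0.2225 − (0.0206)·3.332420 − (-0.0553/3.2869)·3.178840 = -0.237666
denominator = 1 − 3.332420 = -2.332420
p = -0.237666 / -2.332420 = 0.1019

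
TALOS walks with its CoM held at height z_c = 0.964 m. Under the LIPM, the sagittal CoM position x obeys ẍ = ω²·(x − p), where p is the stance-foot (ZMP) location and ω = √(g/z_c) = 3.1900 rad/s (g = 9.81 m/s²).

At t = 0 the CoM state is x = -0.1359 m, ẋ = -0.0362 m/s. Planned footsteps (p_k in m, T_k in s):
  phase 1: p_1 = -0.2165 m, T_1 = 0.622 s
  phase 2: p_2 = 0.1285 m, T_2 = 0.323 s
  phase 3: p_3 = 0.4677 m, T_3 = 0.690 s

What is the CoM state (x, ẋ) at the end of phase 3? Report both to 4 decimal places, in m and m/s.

x = 0.9186, ẋ = 1.6001

phase 1: p=-0.2165, T=0.622, ωT=1.984180, cosh=3.705287, sinh=3.567794; start (x,ẋ)=(-0.135900, -0.036200) → end (x,ẋ)=(0.041659, 0.783198)
phase 2: p=0.1285, T=0.323, ωT=1.030370, cosh=1.579489, sinh=1.222614; start (x,ẋ)=(0.041659, 0.783198) → end (x,ẋ)=(0.291508, 0.898361)
phase 3: p=0.4677, T=0.690, ωT=2.201100, cosh=4.572814, sinh=4.462133; start (x,ẋ)=(0.291508, 0.898361) → end (x,ẋ)=(0.918621, 1.600080)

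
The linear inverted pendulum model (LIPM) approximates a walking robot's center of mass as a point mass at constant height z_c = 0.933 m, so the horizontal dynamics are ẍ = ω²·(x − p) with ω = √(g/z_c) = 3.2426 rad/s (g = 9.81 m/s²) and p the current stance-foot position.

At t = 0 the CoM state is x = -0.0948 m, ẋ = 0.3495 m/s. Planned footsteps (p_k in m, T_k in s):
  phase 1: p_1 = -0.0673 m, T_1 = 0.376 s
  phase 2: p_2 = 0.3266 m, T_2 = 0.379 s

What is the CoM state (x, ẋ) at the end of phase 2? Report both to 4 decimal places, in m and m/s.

x = 0.0543, ẋ = -0.4712

phase 1: p=-0.0673, T=0.376, ωT=1.219218, cosh=1.840000, sinh=1.544539; start (x,ẋ)=(-0.094800, 0.349500) → end (x,ẋ)=(0.048576, 0.505351)
phase 2: p=0.3266, T=0.379, ωT=1.228945, cosh=1.855112, sinh=1.562511; start (x,ẋ)=(0.048576, 0.505351) → end (x,ẋ)=(0.054348, -0.471151)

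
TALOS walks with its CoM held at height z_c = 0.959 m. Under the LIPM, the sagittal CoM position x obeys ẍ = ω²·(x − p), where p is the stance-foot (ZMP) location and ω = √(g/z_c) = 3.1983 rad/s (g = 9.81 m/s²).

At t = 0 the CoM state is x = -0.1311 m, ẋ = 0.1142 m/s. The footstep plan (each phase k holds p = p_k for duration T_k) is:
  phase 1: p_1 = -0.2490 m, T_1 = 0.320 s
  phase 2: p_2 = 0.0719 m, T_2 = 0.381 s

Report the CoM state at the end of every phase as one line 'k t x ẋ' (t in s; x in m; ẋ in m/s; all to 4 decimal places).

phase 1: p=-0.2490, T=0.320, ωT=1.023456, cosh=1.571073, sinh=1.211722; start (x,ẋ)=(-0.131100, 0.114200) → end (x,ẋ)=(-0.020504, 0.636332)
phase 2: p=0.0719, T=0.381, ωT=1.218552, cosh=1.838973, sinh=1.543315; start (x,ẋ)=(-0.020504, 0.636332) → end (x,ẋ)=(0.209029, 0.714092)

1 0.3200 -0.0205 0.6363
2 0.7010 0.2090 0.7141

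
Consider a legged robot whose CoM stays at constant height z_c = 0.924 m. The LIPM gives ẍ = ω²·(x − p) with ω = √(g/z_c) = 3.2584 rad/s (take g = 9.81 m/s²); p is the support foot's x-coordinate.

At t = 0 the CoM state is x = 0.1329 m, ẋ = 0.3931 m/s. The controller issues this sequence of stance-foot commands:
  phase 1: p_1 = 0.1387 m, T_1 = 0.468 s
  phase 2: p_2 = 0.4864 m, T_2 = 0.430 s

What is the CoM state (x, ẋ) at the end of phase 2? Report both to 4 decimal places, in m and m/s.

x = 0.8055, ẋ = 1.3410

phase 1: p=0.1387, T=0.468, ωT=1.524931, cosh=2.406232, sinh=2.188596; start (x,ẋ)=(0.132900, 0.393100) → end (x,ẋ)=(0.388780, 0.904528)
phase 2: p=0.4864, T=0.430, ωT=1.401112, cosh=2.153017, sinh=1.906694; start (x,ẋ)=(0.388780, 0.904528) → end (x,ẋ)=(0.805520, 1.340977)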